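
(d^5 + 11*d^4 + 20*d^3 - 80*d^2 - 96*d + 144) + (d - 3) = d^5 + 11*d^4 + 20*d^3 - 80*d^2 - 95*d + 141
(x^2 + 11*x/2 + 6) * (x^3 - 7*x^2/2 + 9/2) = x^5 + 2*x^4 - 53*x^3/4 - 33*x^2/2 + 99*x/4 + 27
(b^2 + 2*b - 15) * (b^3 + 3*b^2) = b^5 + 5*b^4 - 9*b^3 - 45*b^2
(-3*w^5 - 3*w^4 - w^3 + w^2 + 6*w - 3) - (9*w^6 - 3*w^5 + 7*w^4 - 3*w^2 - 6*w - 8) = -9*w^6 - 10*w^4 - w^3 + 4*w^2 + 12*w + 5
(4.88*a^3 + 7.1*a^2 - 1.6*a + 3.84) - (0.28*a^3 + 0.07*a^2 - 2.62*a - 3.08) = 4.6*a^3 + 7.03*a^2 + 1.02*a + 6.92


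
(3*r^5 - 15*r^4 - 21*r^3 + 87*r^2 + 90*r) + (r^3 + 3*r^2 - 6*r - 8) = 3*r^5 - 15*r^4 - 20*r^3 + 90*r^2 + 84*r - 8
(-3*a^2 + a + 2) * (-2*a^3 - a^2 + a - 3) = 6*a^5 + a^4 - 8*a^3 + 8*a^2 - a - 6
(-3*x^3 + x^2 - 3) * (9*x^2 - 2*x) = -27*x^5 + 15*x^4 - 2*x^3 - 27*x^2 + 6*x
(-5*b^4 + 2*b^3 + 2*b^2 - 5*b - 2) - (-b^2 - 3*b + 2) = -5*b^4 + 2*b^3 + 3*b^2 - 2*b - 4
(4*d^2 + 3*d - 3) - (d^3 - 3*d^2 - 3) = -d^3 + 7*d^2 + 3*d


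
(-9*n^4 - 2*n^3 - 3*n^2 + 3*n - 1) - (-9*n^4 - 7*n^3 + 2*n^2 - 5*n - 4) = 5*n^3 - 5*n^2 + 8*n + 3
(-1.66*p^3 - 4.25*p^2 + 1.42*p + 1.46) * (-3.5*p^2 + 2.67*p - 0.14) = 5.81*p^5 + 10.4428*p^4 - 16.0851*p^3 - 0.723599999999999*p^2 + 3.6994*p - 0.2044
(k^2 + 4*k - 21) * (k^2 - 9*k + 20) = k^4 - 5*k^3 - 37*k^2 + 269*k - 420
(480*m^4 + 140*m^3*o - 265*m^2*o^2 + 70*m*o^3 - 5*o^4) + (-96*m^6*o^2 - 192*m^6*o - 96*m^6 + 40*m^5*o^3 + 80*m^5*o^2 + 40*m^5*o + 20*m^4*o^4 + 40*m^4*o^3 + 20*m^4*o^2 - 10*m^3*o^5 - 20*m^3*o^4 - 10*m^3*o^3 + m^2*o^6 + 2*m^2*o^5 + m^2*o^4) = -96*m^6*o^2 - 192*m^6*o - 96*m^6 + 40*m^5*o^3 + 80*m^5*o^2 + 40*m^5*o + 20*m^4*o^4 + 40*m^4*o^3 + 20*m^4*o^2 + 480*m^4 - 10*m^3*o^5 - 20*m^3*o^4 - 10*m^3*o^3 + 140*m^3*o + m^2*o^6 + 2*m^2*o^5 + m^2*o^4 - 265*m^2*o^2 + 70*m*o^3 - 5*o^4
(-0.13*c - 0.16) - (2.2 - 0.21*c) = 0.08*c - 2.36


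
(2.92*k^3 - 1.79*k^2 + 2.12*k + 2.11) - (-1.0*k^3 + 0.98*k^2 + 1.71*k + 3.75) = 3.92*k^3 - 2.77*k^2 + 0.41*k - 1.64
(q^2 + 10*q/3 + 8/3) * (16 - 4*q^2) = -4*q^4 - 40*q^3/3 + 16*q^2/3 + 160*q/3 + 128/3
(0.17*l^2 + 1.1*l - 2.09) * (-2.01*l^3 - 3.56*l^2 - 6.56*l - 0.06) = -0.3417*l^5 - 2.8162*l^4 - 0.830300000000001*l^3 + 0.214199999999999*l^2 + 13.6444*l + 0.1254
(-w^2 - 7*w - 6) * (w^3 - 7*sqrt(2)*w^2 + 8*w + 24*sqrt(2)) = -w^5 - 7*w^4 + 7*sqrt(2)*w^4 - 14*w^3 + 49*sqrt(2)*w^3 - 56*w^2 + 18*sqrt(2)*w^2 - 168*sqrt(2)*w - 48*w - 144*sqrt(2)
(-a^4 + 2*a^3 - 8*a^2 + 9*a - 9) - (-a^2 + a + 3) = -a^4 + 2*a^3 - 7*a^2 + 8*a - 12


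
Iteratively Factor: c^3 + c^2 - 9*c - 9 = (c + 1)*(c^2 - 9) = (c + 1)*(c + 3)*(c - 3)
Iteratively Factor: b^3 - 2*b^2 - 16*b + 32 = (b - 4)*(b^2 + 2*b - 8) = (b - 4)*(b + 4)*(b - 2)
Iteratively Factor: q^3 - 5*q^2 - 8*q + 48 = (q - 4)*(q^2 - q - 12) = (q - 4)*(q + 3)*(q - 4)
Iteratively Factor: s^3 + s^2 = (s)*(s^2 + s) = s^2*(s + 1)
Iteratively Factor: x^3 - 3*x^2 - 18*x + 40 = (x - 5)*(x^2 + 2*x - 8) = (x - 5)*(x + 4)*(x - 2)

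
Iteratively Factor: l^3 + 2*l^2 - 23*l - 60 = (l + 4)*(l^2 - 2*l - 15) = (l + 3)*(l + 4)*(l - 5)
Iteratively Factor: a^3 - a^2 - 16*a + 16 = (a - 4)*(a^2 + 3*a - 4) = (a - 4)*(a + 4)*(a - 1)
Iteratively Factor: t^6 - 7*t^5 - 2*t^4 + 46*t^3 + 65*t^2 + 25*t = (t + 1)*(t^5 - 8*t^4 + 6*t^3 + 40*t^2 + 25*t) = (t - 5)*(t + 1)*(t^4 - 3*t^3 - 9*t^2 - 5*t) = (t - 5)^2*(t + 1)*(t^3 + 2*t^2 + t) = (t - 5)^2*(t + 1)^2*(t^2 + t) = (t - 5)^2*(t + 1)^3*(t)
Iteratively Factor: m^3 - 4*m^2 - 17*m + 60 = (m + 4)*(m^2 - 8*m + 15) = (m - 3)*(m + 4)*(m - 5)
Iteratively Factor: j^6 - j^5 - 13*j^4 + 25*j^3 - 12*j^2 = (j + 4)*(j^5 - 5*j^4 + 7*j^3 - 3*j^2) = j*(j + 4)*(j^4 - 5*j^3 + 7*j^2 - 3*j) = j^2*(j + 4)*(j^3 - 5*j^2 + 7*j - 3) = j^2*(j - 1)*(j + 4)*(j^2 - 4*j + 3) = j^2*(j - 3)*(j - 1)*(j + 4)*(j - 1)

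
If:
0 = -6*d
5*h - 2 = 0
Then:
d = 0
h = 2/5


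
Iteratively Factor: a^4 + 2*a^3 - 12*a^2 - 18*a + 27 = (a + 3)*(a^3 - a^2 - 9*a + 9) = (a - 1)*(a + 3)*(a^2 - 9) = (a - 3)*(a - 1)*(a + 3)*(a + 3)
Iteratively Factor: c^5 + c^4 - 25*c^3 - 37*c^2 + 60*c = (c + 3)*(c^4 - 2*c^3 - 19*c^2 + 20*c) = c*(c + 3)*(c^3 - 2*c^2 - 19*c + 20) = c*(c - 1)*(c + 3)*(c^2 - c - 20) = c*(c - 1)*(c + 3)*(c + 4)*(c - 5)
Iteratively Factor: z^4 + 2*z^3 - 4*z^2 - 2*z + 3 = (z + 1)*(z^3 + z^2 - 5*z + 3) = (z + 1)*(z + 3)*(z^2 - 2*z + 1) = (z - 1)*(z + 1)*(z + 3)*(z - 1)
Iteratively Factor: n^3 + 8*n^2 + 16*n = (n)*(n^2 + 8*n + 16) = n*(n + 4)*(n + 4)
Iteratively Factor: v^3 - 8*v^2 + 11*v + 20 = (v - 5)*(v^2 - 3*v - 4) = (v - 5)*(v - 4)*(v + 1)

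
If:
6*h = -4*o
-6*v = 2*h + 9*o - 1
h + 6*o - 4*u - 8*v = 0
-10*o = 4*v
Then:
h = 1/11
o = -3/22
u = -19/22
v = 15/44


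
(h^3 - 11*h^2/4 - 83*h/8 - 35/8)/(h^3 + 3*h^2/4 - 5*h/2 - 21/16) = 2*(h - 5)/(2*h - 3)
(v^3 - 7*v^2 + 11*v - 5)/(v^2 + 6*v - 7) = (v^2 - 6*v + 5)/(v + 7)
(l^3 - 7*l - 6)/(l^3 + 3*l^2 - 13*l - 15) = (l + 2)/(l + 5)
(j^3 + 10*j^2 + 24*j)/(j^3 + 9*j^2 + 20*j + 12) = j*(j + 4)/(j^2 + 3*j + 2)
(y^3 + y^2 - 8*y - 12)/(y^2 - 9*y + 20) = (y^3 + y^2 - 8*y - 12)/(y^2 - 9*y + 20)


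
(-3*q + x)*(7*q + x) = -21*q^2 + 4*q*x + x^2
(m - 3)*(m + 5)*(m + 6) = m^3 + 8*m^2 - 3*m - 90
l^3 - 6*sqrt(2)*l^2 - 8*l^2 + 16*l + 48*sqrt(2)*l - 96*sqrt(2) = (l - 4)^2*(l - 6*sqrt(2))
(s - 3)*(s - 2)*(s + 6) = s^3 + s^2 - 24*s + 36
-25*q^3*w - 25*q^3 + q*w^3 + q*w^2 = (-5*q + w)*(5*q + w)*(q*w + q)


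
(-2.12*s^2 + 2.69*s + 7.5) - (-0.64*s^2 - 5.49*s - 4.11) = -1.48*s^2 + 8.18*s + 11.61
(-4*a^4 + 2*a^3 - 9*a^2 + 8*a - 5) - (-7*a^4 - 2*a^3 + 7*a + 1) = 3*a^4 + 4*a^3 - 9*a^2 + a - 6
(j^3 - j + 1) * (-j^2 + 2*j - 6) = -j^5 + 2*j^4 - 5*j^3 - 3*j^2 + 8*j - 6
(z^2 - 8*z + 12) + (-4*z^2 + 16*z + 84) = -3*z^2 + 8*z + 96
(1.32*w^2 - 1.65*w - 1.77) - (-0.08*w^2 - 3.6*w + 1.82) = 1.4*w^2 + 1.95*w - 3.59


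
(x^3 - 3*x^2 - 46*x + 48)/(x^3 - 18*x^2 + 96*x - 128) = (x^2 + 5*x - 6)/(x^2 - 10*x + 16)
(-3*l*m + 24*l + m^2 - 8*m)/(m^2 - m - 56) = (-3*l + m)/(m + 7)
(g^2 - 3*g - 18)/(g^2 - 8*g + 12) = (g + 3)/(g - 2)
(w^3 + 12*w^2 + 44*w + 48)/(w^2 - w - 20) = (w^2 + 8*w + 12)/(w - 5)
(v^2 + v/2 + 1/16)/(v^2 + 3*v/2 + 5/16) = (4*v + 1)/(4*v + 5)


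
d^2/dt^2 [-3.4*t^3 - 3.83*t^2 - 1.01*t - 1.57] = -20.4*t - 7.66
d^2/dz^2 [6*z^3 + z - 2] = 36*z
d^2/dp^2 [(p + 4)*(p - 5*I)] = 2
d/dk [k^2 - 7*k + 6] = 2*k - 7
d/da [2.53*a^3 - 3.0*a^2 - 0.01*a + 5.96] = 7.59*a^2 - 6.0*a - 0.01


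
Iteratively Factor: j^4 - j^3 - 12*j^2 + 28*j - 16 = (j + 4)*(j^3 - 5*j^2 + 8*j - 4) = (j - 1)*(j + 4)*(j^2 - 4*j + 4) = (j - 2)*(j - 1)*(j + 4)*(j - 2)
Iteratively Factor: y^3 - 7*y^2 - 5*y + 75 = (y + 3)*(y^2 - 10*y + 25) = (y - 5)*(y + 3)*(y - 5)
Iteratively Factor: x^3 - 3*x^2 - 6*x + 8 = (x - 1)*(x^2 - 2*x - 8) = (x - 4)*(x - 1)*(x + 2)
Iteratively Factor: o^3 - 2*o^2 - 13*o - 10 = (o + 2)*(o^2 - 4*o - 5) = (o + 1)*(o + 2)*(o - 5)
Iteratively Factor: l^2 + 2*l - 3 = (l - 1)*(l + 3)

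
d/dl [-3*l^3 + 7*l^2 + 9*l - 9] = -9*l^2 + 14*l + 9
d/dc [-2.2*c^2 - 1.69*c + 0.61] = -4.4*c - 1.69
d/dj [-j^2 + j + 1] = 1 - 2*j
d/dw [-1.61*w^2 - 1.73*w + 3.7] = -3.22*w - 1.73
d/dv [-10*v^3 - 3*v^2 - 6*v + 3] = -30*v^2 - 6*v - 6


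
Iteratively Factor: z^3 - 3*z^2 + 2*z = (z - 1)*(z^2 - 2*z) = (z - 2)*(z - 1)*(z)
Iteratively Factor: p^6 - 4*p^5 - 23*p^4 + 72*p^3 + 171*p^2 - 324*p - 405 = (p + 3)*(p^5 - 7*p^4 - 2*p^3 + 78*p^2 - 63*p - 135) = (p - 3)*(p + 3)*(p^4 - 4*p^3 - 14*p^2 + 36*p + 45) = (p - 3)^2*(p + 3)*(p^3 - p^2 - 17*p - 15) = (p - 3)^2*(p + 3)^2*(p^2 - 4*p - 5) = (p - 3)^2*(p + 1)*(p + 3)^2*(p - 5)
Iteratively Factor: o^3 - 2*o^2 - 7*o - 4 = (o - 4)*(o^2 + 2*o + 1) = (o - 4)*(o + 1)*(o + 1)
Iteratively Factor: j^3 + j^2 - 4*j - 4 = (j - 2)*(j^2 + 3*j + 2) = (j - 2)*(j + 2)*(j + 1)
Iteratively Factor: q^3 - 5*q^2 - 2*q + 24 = (q - 3)*(q^2 - 2*q - 8) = (q - 4)*(q - 3)*(q + 2)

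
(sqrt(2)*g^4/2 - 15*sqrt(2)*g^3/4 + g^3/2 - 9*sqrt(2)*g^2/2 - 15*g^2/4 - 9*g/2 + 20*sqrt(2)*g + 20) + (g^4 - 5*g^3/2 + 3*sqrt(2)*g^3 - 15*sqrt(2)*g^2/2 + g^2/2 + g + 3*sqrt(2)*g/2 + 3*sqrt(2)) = sqrt(2)*g^4/2 + g^4 - 2*g^3 - 3*sqrt(2)*g^3/4 - 12*sqrt(2)*g^2 - 13*g^2/4 - 7*g/2 + 43*sqrt(2)*g/2 + 3*sqrt(2) + 20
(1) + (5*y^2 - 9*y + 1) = 5*y^2 - 9*y + 2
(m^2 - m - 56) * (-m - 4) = -m^3 - 3*m^2 + 60*m + 224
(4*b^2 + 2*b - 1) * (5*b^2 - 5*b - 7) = 20*b^4 - 10*b^3 - 43*b^2 - 9*b + 7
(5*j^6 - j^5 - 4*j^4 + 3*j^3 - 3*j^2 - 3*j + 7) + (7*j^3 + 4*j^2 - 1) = 5*j^6 - j^5 - 4*j^4 + 10*j^3 + j^2 - 3*j + 6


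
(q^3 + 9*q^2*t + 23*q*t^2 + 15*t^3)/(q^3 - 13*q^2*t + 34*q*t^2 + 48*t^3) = (q^2 + 8*q*t + 15*t^2)/(q^2 - 14*q*t + 48*t^2)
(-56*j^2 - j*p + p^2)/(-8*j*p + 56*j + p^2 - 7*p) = (7*j + p)/(p - 7)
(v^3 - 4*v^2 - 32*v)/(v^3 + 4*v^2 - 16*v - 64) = v*(v - 8)/(v^2 - 16)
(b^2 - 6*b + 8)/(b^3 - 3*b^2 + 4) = (b - 4)/(b^2 - b - 2)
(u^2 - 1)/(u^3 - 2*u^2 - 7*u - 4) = (u - 1)/(u^2 - 3*u - 4)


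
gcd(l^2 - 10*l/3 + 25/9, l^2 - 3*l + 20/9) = l - 5/3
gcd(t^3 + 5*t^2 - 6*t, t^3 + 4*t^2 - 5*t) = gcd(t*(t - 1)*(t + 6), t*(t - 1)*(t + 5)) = t^2 - t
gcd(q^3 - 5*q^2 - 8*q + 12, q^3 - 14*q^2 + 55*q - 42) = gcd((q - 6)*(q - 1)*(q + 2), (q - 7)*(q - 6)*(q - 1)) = q^2 - 7*q + 6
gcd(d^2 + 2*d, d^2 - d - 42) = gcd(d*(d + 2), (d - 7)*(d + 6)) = 1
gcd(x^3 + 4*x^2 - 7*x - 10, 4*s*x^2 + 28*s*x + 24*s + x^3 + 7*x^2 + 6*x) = x + 1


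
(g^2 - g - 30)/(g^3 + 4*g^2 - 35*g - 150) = 1/(g + 5)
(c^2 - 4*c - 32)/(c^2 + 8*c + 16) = (c - 8)/(c + 4)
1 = 1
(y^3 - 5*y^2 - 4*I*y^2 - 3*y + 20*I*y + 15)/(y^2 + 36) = (y^3 - y^2*(5 + 4*I) + y*(-3 + 20*I) + 15)/(y^2 + 36)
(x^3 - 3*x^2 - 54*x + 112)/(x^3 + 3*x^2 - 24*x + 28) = (x - 8)/(x - 2)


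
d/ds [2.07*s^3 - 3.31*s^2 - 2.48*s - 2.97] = 6.21*s^2 - 6.62*s - 2.48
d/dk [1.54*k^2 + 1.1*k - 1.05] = 3.08*k + 1.1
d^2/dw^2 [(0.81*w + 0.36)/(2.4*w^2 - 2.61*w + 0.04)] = ((2.5002 - 11.664*w)*(2.4*w^2 - 2.61*w + 0.04) + (0.81*w + 0.36)*(4.8*w - 2.61)*(9.6*w - 5.22))/(2.4*w^2 - 2.61*w + 0.04)^3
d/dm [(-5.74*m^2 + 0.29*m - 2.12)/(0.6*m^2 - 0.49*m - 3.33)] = (2.6386*m^2 + 40.7724*m - 2.0045)/(0.36*m^4 - 0.588*m^3 - 3.7559*m^2 + 3.2634*m + 11.0889)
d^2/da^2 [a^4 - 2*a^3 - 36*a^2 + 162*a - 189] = 12*a^2 - 12*a - 72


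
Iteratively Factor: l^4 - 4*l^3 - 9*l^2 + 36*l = (l)*(l^3 - 4*l^2 - 9*l + 36) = l*(l + 3)*(l^2 - 7*l + 12) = l*(l - 3)*(l + 3)*(l - 4)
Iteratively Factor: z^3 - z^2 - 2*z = (z)*(z^2 - z - 2) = z*(z - 2)*(z + 1)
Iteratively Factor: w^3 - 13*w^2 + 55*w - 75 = (w - 5)*(w^2 - 8*w + 15) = (w - 5)^2*(w - 3)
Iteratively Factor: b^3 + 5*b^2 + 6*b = (b)*(b^2 + 5*b + 6) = b*(b + 2)*(b + 3)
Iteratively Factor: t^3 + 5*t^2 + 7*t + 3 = (t + 1)*(t^2 + 4*t + 3) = (t + 1)^2*(t + 3)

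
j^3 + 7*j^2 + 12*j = j*(j + 3)*(j + 4)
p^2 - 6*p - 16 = (p - 8)*(p + 2)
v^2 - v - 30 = (v - 6)*(v + 5)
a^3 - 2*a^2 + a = a*(a - 1)^2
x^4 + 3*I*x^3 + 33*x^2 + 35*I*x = x*(x - 5*I)*(x + I)*(x + 7*I)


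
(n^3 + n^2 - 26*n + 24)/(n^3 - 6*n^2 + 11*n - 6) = (n^2 + 2*n - 24)/(n^2 - 5*n + 6)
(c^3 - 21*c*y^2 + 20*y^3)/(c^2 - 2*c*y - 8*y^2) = (c^2 + 4*c*y - 5*y^2)/(c + 2*y)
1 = 1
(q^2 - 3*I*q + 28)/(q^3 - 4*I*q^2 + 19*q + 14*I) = (q + 4*I)/(q^2 + 3*I*q - 2)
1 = 1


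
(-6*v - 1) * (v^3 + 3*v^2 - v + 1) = -6*v^4 - 19*v^3 + 3*v^2 - 5*v - 1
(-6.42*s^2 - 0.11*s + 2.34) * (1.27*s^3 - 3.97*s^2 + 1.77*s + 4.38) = -8.1534*s^5 + 25.3477*s^4 - 7.9549*s^3 - 37.6041*s^2 + 3.66*s + 10.2492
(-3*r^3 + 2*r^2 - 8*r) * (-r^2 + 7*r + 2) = 3*r^5 - 23*r^4 + 16*r^3 - 52*r^2 - 16*r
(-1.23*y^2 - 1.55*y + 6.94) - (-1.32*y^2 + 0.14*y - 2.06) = 0.0900000000000001*y^2 - 1.69*y + 9.0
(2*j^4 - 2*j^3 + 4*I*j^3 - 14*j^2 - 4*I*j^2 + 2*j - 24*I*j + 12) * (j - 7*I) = 2*j^5 - 2*j^4 - 10*I*j^4 + 14*j^3 + 10*I*j^3 - 26*j^2 + 74*I*j^2 - 156*j - 14*I*j - 84*I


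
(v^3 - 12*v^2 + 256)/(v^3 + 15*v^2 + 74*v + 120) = (v^2 - 16*v + 64)/(v^2 + 11*v + 30)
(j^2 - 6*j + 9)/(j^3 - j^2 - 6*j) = (j - 3)/(j*(j + 2))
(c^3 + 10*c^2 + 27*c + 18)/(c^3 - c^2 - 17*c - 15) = (c + 6)/(c - 5)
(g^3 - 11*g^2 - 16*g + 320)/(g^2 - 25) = (g^2 - 16*g + 64)/(g - 5)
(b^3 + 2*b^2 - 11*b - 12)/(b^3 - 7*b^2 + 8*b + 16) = (b^2 + b - 12)/(b^2 - 8*b + 16)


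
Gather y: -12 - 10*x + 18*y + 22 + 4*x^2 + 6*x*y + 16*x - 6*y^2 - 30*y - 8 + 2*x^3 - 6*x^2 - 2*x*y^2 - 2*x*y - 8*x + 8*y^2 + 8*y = 2*x^3 - 2*x^2 - 2*x + y^2*(2 - 2*x) + y*(4*x - 4) + 2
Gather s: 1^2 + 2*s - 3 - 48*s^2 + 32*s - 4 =-48*s^2 + 34*s - 6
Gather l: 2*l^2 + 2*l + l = 2*l^2 + 3*l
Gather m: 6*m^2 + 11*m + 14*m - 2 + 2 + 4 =6*m^2 + 25*m + 4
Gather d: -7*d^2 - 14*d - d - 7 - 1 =-7*d^2 - 15*d - 8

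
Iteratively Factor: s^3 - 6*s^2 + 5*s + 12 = (s - 3)*(s^2 - 3*s - 4) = (s - 4)*(s - 3)*(s + 1)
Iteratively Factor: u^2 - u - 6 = (u + 2)*(u - 3)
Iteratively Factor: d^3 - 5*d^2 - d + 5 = (d + 1)*(d^2 - 6*d + 5) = (d - 5)*(d + 1)*(d - 1)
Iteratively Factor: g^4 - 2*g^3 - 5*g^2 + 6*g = (g - 1)*(g^3 - g^2 - 6*g) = (g - 1)*(g + 2)*(g^2 - 3*g) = (g - 3)*(g - 1)*(g + 2)*(g)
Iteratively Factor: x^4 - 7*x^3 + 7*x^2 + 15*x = (x)*(x^3 - 7*x^2 + 7*x + 15) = x*(x + 1)*(x^2 - 8*x + 15) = x*(x - 3)*(x + 1)*(x - 5)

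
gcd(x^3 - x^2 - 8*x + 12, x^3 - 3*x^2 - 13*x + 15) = x + 3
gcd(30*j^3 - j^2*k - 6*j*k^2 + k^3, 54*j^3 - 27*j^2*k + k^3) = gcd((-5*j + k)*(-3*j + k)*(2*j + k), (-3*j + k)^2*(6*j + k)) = 3*j - k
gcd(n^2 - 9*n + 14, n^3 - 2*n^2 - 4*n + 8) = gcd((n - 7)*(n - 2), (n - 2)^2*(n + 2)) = n - 2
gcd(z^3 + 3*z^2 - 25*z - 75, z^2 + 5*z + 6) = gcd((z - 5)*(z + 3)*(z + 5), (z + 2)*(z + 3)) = z + 3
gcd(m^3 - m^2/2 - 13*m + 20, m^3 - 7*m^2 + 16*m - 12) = m - 2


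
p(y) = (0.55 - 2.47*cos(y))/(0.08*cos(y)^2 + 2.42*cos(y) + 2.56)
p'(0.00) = 0.00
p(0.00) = -0.38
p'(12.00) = -0.19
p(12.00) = -0.33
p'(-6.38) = -0.03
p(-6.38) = -0.38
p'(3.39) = -21.67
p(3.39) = 10.17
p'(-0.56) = -0.18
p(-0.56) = -0.33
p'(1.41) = 0.87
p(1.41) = 0.05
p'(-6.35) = -0.02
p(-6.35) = -0.38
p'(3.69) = -12.67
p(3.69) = 4.80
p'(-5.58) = 0.25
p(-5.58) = -0.30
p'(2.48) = 9.35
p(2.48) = 3.57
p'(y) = (0.55 - 2.47*cos(y))*(0.16*sin(y)*cos(y) + 2.42*sin(y))/(0.08*cos(y)^2 + 2.42*cos(y) + 2.56)^2 + 2.47*sin(y)/(0.08*cos(y)^2 + 2.42*cos(y) + 2.56) = (-0.1976*cos(y)^2 + 0.088*cos(y) + 7.6542)*sin(y)/(0.0064*cos(y)^4 + 0.3872*cos(y)^3 + 6.266*cos(y)^2 + 12.3904*cos(y) + 6.5536)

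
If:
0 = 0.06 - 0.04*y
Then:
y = 1.50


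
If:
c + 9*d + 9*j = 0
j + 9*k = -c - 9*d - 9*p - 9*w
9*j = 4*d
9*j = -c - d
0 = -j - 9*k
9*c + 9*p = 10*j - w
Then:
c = 0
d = 0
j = 0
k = 0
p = 0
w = 0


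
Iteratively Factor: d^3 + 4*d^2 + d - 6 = (d + 3)*(d^2 + d - 2) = (d - 1)*(d + 3)*(d + 2)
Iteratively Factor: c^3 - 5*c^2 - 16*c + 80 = (c - 5)*(c^2 - 16) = (c - 5)*(c + 4)*(c - 4)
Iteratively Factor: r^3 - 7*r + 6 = (r + 3)*(r^2 - 3*r + 2) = (r - 2)*(r + 3)*(r - 1)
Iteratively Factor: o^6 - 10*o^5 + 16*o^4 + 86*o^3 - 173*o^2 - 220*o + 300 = (o - 3)*(o^5 - 7*o^4 - 5*o^3 + 71*o^2 + 40*o - 100) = (o - 3)*(o + 2)*(o^4 - 9*o^3 + 13*o^2 + 45*o - 50) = (o - 5)*(o - 3)*(o + 2)*(o^3 - 4*o^2 - 7*o + 10) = (o - 5)*(o - 3)*(o + 2)^2*(o^2 - 6*o + 5) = (o - 5)*(o - 3)*(o - 1)*(o + 2)^2*(o - 5)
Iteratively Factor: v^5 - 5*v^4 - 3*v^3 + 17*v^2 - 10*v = (v)*(v^4 - 5*v^3 - 3*v^2 + 17*v - 10) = v*(v - 1)*(v^3 - 4*v^2 - 7*v + 10) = v*(v - 1)*(v + 2)*(v^2 - 6*v + 5) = v*(v - 1)^2*(v + 2)*(v - 5)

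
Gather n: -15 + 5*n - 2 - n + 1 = 4*n - 16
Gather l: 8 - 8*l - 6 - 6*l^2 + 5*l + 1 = -6*l^2 - 3*l + 3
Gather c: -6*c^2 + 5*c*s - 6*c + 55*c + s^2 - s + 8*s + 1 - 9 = -6*c^2 + c*(5*s + 49) + s^2 + 7*s - 8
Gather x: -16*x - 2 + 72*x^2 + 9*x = 72*x^2 - 7*x - 2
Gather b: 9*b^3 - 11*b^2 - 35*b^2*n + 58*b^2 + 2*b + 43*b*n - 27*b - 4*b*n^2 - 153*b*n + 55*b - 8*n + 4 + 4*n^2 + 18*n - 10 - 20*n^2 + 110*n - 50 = 9*b^3 + b^2*(47 - 35*n) + b*(-4*n^2 - 110*n + 30) - 16*n^2 + 120*n - 56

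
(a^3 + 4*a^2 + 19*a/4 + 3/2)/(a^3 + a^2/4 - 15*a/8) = 2*(2*a^2 + 5*a + 2)/(a*(4*a - 5))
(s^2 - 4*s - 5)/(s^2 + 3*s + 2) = (s - 5)/(s + 2)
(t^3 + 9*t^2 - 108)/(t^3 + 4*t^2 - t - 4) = (t^3 + 9*t^2 - 108)/(t^3 + 4*t^2 - t - 4)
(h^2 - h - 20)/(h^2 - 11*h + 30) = (h + 4)/(h - 6)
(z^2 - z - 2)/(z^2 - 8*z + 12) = (z + 1)/(z - 6)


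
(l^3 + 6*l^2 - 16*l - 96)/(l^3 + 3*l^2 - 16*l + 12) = (l^2 - 16)/(l^2 - 3*l + 2)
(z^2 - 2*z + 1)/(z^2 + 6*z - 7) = (z - 1)/(z + 7)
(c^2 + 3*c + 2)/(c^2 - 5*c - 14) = (c + 1)/(c - 7)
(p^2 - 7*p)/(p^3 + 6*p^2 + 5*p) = (p - 7)/(p^2 + 6*p + 5)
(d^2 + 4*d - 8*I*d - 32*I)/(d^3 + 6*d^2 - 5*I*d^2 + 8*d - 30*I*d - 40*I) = (d - 8*I)/(d^2 + d*(2 - 5*I) - 10*I)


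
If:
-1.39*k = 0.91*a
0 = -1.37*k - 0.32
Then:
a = 0.36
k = -0.23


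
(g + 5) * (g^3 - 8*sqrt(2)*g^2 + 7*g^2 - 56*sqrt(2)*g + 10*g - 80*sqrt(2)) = g^4 - 8*sqrt(2)*g^3 + 12*g^3 - 96*sqrt(2)*g^2 + 45*g^2 - 360*sqrt(2)*g + 50*g - 400*sqrt(2)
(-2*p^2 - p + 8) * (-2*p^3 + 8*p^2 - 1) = 4*p^5 - 14*p^4 - 24*p^3 + 66*p^2 + p - 8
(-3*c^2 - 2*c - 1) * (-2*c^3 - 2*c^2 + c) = 6*c^5 + 10*c^4 + 3*c^3 - c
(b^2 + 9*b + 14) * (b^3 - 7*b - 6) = b^5 + 9*b^4 + 7*b^3 - 69*b^2 - 152*b - 84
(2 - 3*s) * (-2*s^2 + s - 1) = 6*s^3 - 7*s^2 + 5*s - 2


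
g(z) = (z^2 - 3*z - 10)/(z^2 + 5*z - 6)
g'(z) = (-2*z - 5)*(z^2 - 3*z - 10)/(z^2 + 5*z - 6)^2 + (2*z - 3)/(z^2 + 5*z - 6)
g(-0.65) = 0.86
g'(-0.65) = 0.85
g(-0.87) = 0.69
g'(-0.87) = 0.73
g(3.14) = -0.49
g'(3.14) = 0.45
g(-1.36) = 0.37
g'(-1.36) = 0.60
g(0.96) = 42.95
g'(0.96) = 1071.56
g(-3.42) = -1.05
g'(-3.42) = 1.03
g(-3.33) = -0.96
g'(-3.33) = 0.97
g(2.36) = -1.01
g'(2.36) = 1.02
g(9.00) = 0.37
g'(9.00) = 0.05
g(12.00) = 0.49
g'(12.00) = 0.03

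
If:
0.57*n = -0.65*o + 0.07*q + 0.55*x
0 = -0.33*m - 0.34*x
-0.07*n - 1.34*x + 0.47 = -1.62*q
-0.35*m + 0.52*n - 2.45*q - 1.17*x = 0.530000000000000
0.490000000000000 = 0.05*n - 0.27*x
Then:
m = -7.28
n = 47.98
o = -35.27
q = 7.63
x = 7.07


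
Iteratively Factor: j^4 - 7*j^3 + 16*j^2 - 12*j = (j - 2)*(j^3 - 5*j^2 + 6*j) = j*(j - 2)*(j^2 - 5*j + 6) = j*(j - 2)^2*(j - 3)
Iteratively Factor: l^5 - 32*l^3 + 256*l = (l)*(l^4 - 32*l^2 + 256) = l*(l + 4)*(l^3 - 4*l^2 - 16*l + 64) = l*(l + 4)^2*(l^2 - 8*l + 16) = l*(l - 4)*(l + 4)^2*(l - 4)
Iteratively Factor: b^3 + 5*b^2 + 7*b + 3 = (b + 1)*(b^2 + 4*b + 3) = (b + 1)^2*(b + 3)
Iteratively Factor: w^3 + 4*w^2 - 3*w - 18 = (w + 3)*(w^2 + w - 6) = (w + 3)^2*(w - 2)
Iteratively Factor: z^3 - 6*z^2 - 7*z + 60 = (z - 4)*(z^2 - 2*z - 15) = (z - 4)*(z + 3)*(z - 5)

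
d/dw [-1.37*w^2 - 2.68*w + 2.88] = -2.74*w - 2.68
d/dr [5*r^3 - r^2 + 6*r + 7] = 15*r^2 - 2*r + 6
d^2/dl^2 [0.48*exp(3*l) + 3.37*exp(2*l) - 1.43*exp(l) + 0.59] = (4.32*exp(2*l) + 13.48*exp(l) - 1.43)*exp(l)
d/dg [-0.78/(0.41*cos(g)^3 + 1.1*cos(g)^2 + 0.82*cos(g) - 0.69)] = (0.9594*sin(g)^2 - 1.716*cos(g) - 1.599)*sin(g)/(0.41*cos(g)^3 + 1.1*cos(g)^2 + 0.82*cos(g) - 0.69)^2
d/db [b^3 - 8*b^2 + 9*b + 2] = 3*b^2 - 16*b + 9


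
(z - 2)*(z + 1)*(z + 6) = z^3 + 5*z^2 - 8*z - 12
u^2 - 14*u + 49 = (u - 7)^2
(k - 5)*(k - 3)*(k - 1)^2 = k^4 - 10*k^3 + 32*k^2 - 38*k + 15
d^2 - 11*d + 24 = (d - 8)*(d - 3)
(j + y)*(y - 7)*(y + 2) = j*y^2 - 5*j*y - 14*j + y^3 - 5*y^2 - 14*y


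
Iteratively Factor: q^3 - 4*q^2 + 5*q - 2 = (q - 2)*(q^2 - 2*q + 1) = (q - 2)*(q - 1)*(q - 1)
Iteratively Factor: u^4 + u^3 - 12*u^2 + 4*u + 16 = (u - 2)*(u^3 + 3*u^2 - 6*u - 8) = (u - 2)*(u + 4)*(u^2 - u - 2) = (u - 2)^2*(u + 4)*(u + 1)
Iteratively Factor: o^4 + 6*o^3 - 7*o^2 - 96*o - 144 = (o + 3)*(o^3 + 3*o^2 - 16*o - 48) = (o + 3)^2*(o^2 - 16) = (o - 4)*(o + 3)^2*(o + 4)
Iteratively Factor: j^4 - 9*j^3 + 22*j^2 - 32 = (j - 4)*(j^3 - 5*j^2 + 2*j + 8) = (j - 4)*(j + 1)*(j^2 - 6*j + 8) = (j - 4)^2*(j + 1)*(j - 2)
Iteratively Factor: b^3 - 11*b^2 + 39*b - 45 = (b - 3)*(b^2 - 8*b + 15) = (b - 5)*(b - 3)*(b - 3)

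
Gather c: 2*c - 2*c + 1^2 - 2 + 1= 0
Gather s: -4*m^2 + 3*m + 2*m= -4*m^2 + 5*m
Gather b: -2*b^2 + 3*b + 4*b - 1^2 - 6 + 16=-2*b^2 + 7*b + 9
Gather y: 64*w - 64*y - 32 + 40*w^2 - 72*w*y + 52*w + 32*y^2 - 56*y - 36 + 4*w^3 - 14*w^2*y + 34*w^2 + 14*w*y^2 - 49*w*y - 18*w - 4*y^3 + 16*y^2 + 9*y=4*w^3 + 74*w^2 + 98*w - 4*y^3 + y^2*(14*w + 48) + y*(-14*w^2 - 121*w - 111) - 68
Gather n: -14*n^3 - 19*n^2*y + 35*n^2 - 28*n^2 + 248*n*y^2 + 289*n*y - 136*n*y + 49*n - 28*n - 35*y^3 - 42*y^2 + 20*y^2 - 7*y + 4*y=-14*n^3 + n^2*(7 - 19*y) + n*(248*y^2 + 153*y + 21) - 35*y^3 - 22*y^2 - 3*y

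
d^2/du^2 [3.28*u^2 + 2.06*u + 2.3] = 6.56000000000000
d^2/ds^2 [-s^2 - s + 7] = -2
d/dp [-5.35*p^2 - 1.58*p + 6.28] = -10.7*p - 1.58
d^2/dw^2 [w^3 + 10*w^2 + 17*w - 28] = 6*w + 20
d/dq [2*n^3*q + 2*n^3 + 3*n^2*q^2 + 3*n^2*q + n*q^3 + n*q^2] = n*(2*n^2 + 6*n*q + 3*n + 3*q^2 + 2*q)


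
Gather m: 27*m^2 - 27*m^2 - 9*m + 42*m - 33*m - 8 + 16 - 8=0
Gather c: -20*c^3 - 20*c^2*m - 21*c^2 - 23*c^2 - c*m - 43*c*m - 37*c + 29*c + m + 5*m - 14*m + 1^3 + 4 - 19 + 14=-20*c^3 + c^2*(-20*m - 44) + c*(-44*m - 8) - 8*m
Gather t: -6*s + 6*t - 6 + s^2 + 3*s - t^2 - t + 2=s^2 - 3*s - t^2 + 5*t - 4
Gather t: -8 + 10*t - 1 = 10*t - 9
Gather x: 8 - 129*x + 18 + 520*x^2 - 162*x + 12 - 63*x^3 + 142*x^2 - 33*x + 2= -63*x^3 + 662*x^2 - 324*x + 40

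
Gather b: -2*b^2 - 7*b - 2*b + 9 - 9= -2*b^2 - 9*b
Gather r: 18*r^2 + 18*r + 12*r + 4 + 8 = 18*r^2 + 30*r + 12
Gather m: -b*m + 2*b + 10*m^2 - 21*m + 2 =2*b + 10*m^2 + m*(-b - 21) + 2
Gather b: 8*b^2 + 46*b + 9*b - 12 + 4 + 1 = 8*b^2 + 55*b - 7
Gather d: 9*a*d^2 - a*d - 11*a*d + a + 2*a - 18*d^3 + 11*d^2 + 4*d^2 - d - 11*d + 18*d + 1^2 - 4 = 3*a - 18*d^3 + d^2*(9*a + 15) + d*(6 - 12*a) - 3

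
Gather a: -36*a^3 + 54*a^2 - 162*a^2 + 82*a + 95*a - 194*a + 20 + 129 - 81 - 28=-36*a^3 - 108*a^2 - 17*a + 40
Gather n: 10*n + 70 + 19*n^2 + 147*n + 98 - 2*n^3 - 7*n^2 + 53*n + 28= -2*n^3 + 12*n^2 + 210*n + 196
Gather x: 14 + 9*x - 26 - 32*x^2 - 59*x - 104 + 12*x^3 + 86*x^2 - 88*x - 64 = 12*x^3 + 54*x^2 - 138*x - 180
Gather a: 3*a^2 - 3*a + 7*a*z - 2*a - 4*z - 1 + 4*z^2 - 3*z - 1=3*a^2 + a*(7*z - 5) + 4*z^2 - 7*z - 2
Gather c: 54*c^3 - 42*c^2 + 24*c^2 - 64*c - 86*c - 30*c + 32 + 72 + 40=54*c^3 - 18*c^2 - 180*c + 144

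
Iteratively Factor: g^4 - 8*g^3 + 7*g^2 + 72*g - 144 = (g - 4)*(g^3 - 4*g^2 - 9*g + 36) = (g - 4)*(g + 3)*(g^2 - 7*g + 12) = (g - 4)^2*(g + 3)*(g - 3)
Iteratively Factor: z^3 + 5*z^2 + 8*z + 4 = (z + 1)*(z^2 + 4*z + 4) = (z + 1)*(z + 2)*(z + 2)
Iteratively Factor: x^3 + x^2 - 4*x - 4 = (x + 1)*(x^2 - 4) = (x + 1)*(x + 2)*(x - 2)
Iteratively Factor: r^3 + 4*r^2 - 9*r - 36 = (r + 4)*(r^2 - 9) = (r - 3)*(r + 4)*(r + 3)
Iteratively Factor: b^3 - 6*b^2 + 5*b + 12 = (b + 1)*(b^2 - 7*b + 12) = (b - 3)*(b + 1)*(b - 4)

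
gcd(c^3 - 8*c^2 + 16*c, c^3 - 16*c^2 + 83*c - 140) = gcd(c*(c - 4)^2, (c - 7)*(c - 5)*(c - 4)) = c - 4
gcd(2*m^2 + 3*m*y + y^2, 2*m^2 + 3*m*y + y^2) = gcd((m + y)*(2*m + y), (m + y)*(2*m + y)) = 2*m^2 + 3*m*y + y^2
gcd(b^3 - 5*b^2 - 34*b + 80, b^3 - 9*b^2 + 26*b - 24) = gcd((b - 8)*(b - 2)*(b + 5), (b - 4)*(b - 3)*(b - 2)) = b - 2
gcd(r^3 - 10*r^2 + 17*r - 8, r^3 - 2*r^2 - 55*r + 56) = r^2 - 9*r + 8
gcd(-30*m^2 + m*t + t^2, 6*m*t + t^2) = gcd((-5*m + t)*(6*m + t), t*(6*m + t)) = 6*m + t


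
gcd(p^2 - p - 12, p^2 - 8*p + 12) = 1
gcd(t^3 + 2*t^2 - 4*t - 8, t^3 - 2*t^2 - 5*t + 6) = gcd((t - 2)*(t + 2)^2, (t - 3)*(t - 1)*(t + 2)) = t + 2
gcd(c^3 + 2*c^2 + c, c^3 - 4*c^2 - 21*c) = c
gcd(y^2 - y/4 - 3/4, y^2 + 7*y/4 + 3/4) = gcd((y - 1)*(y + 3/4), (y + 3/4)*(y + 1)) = y + 3/4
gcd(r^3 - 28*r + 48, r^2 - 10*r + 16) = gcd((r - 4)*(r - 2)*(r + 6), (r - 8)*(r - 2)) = r - 2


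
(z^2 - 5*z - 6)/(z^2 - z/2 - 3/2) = 2*(z - 6)/(2*z - 3)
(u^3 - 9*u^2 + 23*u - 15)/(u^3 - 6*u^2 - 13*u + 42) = (u^3 - 9*u^2 + 23*u - 15)/(u^3 - 6*u^2 - 13*u + 42)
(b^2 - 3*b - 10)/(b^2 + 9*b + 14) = (b - 5)/(b + 7)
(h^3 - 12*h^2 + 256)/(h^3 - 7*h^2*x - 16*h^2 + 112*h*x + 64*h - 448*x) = (-h - 4)/(-h + 7*x)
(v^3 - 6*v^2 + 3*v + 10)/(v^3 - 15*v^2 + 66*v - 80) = (v + 1)/(v - 8)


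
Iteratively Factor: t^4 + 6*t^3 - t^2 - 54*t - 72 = (t + 3)*(t^3 + 3*t^2 - 10*t - 24) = (t + 3)*(t + 4)*(t^2 - t - 6) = (t - 3)*(t + 3)*(t + 4)*(t + 2)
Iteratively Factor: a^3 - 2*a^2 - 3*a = (a + 1)*(a^2 - 3*a) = a*(a + 1)*(a - 3)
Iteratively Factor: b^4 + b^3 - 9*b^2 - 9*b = (b + 3)*(b^3 - 2*b^2 - 3*b) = b*(b + 3)*(b^2 - 2*b - 3) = b*(b + 1)*(b + 3)*(b - 3)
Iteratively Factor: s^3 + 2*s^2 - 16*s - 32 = (s + 4)*(s^2 - 2*s - 8) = (s - 4)*(s + 4)*(s + 2)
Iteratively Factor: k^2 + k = (k)*(k + 1)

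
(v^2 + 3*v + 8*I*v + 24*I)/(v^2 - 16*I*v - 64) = (v^2 + v*(3 + 8*I) + 24*I)/(v^2 - 16*I*v - 64)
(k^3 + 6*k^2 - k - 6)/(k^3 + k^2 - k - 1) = (k + 6)/(k + 1)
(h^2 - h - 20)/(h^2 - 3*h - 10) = (h + 4)/(h + 2)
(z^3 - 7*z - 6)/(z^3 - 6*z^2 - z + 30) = (z + 1)/(z - 5)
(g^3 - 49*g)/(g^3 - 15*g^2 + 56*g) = (g + 7)/(g - 8)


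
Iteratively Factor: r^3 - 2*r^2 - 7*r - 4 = (r + 1)*(r^2 - 3*r - 4) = (r + 1)^2*(r - 4)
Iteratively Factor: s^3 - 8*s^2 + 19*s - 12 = (s - 4)*(s^2 - 4*s + 3) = (s - 4)*(s - 1)*(s - 3)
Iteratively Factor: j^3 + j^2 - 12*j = (j + 4)*(j^2 - 3*j) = (j - 3)*(j + 4)*(j)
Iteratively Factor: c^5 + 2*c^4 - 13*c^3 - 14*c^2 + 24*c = (c + 2)*(c^4 - 13*c^2 + 12*c) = (c + 2)*(c + 4)*(c^3 - 4*c^2 + 3*c) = c*(c + 2)*(c + 4)*(c^2 - 4*c + 3) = c*(c - 3)*(c + 2)*(c + 4)*(c - 1)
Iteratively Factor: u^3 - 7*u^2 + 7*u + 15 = (u - 5)*(u^2 - 2*u - 3) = (u - 5)*(u + 1)*(u - 3)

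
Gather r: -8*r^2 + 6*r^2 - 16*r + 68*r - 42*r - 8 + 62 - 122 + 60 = -2*r^2 + 10*r - 8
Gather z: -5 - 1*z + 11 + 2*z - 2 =z + 4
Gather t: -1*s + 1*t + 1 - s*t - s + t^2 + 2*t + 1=-2*s + t^2 + t*(3 - s) + 2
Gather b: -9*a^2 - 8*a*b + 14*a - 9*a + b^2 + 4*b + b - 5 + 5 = -9*a^2 + 5*a + b^2 + b*(5 - 8*a)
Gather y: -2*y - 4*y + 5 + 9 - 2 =12 - 6*y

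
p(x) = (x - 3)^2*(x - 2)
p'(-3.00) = 96.00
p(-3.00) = -180.00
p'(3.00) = 0.00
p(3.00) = 0.00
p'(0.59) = 12.60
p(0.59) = -8.19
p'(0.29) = 16.61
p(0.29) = -12.56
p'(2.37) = -0.07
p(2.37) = 0.15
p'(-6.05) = 227.61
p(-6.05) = -659.32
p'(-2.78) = 88.67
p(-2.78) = -159.69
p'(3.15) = 0.37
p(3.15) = 0.03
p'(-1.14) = 43.14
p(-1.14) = -53.82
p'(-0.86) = 36.98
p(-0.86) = -42.61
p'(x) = (x - 3)^2 + (x - 2)*(2*x - 6) = (x - 3)*(3*x - 7)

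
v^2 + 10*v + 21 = (v + 3)*(v + 7)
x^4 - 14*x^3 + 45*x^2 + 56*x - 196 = (x - 7)^2*(x - 2)*(x + 2)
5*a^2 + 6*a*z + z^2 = (a + z)*(5*a + z)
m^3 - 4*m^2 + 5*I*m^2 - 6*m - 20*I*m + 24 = (m - 4)*(m + 2*I)*(m + 3*I)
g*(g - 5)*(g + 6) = g^3 + g^2 - 30*g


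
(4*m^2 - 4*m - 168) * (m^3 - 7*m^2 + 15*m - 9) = 4*m^5 - 32*m^4 - 80*m^3 + 1080*m^2 - 2484*m + 1512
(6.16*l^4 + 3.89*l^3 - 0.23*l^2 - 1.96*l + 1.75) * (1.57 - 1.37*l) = -8.4392*l^5 + 4.3419*l^4 + 6.4224*l^3 + 2.3241*l^2 - 5.4747*l + 2.7475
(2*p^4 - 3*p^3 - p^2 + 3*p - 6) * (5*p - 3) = 10*p^5 - 21*p^4 + 4*p^3 + 18*p^2 - 39*p + 18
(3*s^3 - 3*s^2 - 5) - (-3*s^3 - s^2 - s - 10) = 6*s^3 - 2*s^2 + s + 5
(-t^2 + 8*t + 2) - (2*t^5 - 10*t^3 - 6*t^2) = -2*t^5 + 10*t^3 + 5*t^2 + 8*t + 2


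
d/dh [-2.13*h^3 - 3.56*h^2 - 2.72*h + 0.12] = -6.39*h^2 - 7.12*h - 2.72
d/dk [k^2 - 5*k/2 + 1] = 2*k - 5/2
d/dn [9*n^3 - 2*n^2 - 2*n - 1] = 27*n^2 - 4*n - 2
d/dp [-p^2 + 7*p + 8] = 7 - 2*p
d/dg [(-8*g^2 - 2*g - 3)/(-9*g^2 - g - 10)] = (-10*g^2 + 106*g + 17)/(81*g^4 + 18*g^3 + 181*g^2 + 20*g + 100)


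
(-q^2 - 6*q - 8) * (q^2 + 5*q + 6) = -q^4 - 11*q^3 - 44*q^2 - 76*q - 48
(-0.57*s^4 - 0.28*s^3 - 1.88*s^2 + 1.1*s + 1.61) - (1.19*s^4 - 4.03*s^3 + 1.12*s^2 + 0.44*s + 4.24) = -1.76*s^4 + 3.75*s^3 - 3.0*s^2 + 0.66*s - 2.63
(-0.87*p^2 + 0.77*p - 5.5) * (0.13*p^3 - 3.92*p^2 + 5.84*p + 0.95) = -0.1131*p^5 + 3.5105*p^4 - 8.8142*p^3 + 25.2303*p^2 - 31.3885*p - 5.225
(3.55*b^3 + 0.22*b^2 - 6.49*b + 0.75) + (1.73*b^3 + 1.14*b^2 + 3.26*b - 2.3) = 5.28*b^3 + 1.36*b^2 - 3.23*b - 1.55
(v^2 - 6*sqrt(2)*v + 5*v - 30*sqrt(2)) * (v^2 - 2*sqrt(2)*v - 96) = v^4 - 8*sqrt(2)*v^3 + 5*v^3 - 72*v^2 - 40*sqrt(2)*v^2 - 360*v + 576*sqrt(2)*v + 2880*sqrt(2)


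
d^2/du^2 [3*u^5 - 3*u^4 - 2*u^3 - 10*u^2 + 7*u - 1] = 60*u^3 - 36*u^2 - 12*u - 20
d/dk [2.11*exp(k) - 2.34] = 2.11*exp(k)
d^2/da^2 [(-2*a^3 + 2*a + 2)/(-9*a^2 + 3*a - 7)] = 12*(-45*a^3 - 102*a^2 + 139*a + 11)/(729*a^6 - 729*a^5 + 1944*a^4 - 1161*a^3 + 1512*a^2 - 441*a + 343)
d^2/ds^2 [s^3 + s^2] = 6*s + 2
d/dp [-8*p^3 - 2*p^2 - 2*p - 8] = -24*p^2 - 4*p - 2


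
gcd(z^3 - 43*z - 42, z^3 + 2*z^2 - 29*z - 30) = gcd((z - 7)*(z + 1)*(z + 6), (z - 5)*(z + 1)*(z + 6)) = z^2 + 7*z + 6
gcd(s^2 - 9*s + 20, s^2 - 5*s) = s - 5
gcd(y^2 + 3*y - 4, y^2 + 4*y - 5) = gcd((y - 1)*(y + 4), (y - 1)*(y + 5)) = y - 1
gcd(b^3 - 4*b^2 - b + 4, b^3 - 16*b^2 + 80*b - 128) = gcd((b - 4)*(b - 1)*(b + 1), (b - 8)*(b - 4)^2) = b - 4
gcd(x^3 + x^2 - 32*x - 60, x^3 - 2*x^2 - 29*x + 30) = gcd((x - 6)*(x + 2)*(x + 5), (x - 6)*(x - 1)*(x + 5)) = x^2 - x - 30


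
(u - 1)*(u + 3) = u^2 + 2*u - 3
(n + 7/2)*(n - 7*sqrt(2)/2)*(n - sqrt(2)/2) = n^3 - 4*sqrt(2)*n^2 + 7*n^2/2 - 14*sqrt(2)*n + 7*n/2 + 49/4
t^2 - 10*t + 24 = (t - 6)*(t - 4)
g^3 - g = g*(g - 1)*(g + 1)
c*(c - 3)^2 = c^3 - 6*c^2 + 9*c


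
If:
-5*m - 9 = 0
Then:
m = -9/5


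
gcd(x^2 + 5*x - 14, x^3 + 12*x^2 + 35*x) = x + 7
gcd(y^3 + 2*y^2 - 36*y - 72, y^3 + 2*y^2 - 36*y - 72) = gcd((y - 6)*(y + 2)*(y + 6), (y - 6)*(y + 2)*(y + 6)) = y^3 + 2*y^2 - 36*y - 72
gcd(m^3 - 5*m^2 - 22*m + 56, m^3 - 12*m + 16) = m^2 + 2*m - 8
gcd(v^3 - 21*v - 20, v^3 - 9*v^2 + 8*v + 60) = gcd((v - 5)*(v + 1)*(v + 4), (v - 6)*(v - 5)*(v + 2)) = v - 5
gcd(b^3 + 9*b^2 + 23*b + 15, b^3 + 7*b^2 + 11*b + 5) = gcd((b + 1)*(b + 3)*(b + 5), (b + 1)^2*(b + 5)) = b^2 + 6*b + 5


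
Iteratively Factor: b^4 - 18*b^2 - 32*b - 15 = (b + 3)*(b^3 - 3*b^2 - 9*b - 5) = (b - 5)*(b + 3)*(b^2 + 2*b + 1) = (b - 5)*(b + 1)*(b + 3)*(b + 1)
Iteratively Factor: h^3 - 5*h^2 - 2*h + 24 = (h + 2)*(h^2 - 7*h + 12) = (h - 4)*(h + 2)*(h - 3)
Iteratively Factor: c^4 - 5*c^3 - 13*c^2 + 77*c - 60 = (c - 1)*(c^3 - 4*c^2 - 17*c + 60) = (c - 1)*(c + 4)*(c^2 - 8*c + 15) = (c - 3)*(c - 1)*(c + 4)*(c - 5)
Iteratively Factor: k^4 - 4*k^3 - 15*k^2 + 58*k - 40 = (k - 2)*(k^3 - 2*k^2 - 19*k + 20) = (k - 5)*(k - 2)*(k^2 + 3*k - 4) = (k - 5)*(k - 2)*(k + 4)*(k - 1)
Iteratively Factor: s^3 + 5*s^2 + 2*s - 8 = (s - 1)*(s^2 + 6*s + 8) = (s - 1)*(s + 2)*(s + 4)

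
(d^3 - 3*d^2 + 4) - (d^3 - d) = -3*d^2 + d + 4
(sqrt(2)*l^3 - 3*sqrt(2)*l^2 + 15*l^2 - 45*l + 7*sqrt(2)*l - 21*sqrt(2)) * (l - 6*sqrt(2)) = sqrt(2)*l^4 - 3*sqrt(2)*l^3 + 3*l^3 - 83*sqrt(2)*l^2 - 9*l^2 - 84*l + 249*sqrt(2)*l + 252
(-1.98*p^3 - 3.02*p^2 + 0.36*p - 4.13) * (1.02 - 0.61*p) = 1.2078*p^4 - 0.1774*p^3 - 3.3*p^2 + 2.8865*p - 4.2126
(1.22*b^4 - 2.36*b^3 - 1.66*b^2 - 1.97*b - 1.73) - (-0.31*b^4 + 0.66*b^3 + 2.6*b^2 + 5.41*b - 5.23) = 1.53*b^4 - 3.02*b^3 - 4.26*b^2 - 7.38*b + 3.5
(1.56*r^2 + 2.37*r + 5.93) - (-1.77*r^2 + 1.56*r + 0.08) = 3.33*r^2 + 0.81*r + 5.85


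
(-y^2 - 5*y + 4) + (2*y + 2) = -y^2 - 3*y + 6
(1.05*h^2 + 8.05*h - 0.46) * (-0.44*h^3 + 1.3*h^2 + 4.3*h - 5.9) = -0.462*h^5 - 2.177*h^4 + 15.1824*h^3 + 27.822*h^2 - 49.473*h + 2.714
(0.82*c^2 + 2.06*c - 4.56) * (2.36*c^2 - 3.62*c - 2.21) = 1.9352*c^4 + 1.8932*c^3 - 20.031*c^2 + 11.9546*c + 10.0776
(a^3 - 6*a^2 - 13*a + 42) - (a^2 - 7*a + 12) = a^3 - 7*a^2 - 6*a + 30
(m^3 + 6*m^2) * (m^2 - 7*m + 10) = m^5 - m^4 - 32*m^3 + 60*m^2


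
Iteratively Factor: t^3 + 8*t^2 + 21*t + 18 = (t + 3)*(t^2 + 5*t + 6) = (t + 3)^2*(t + 2)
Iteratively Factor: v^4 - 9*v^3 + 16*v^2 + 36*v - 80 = (v - 5)*(v^3 - 4*v^2 - 4*v + 16) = (v - 5)*(v + 2)*(v^2 - 6*v + 8) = (v - 5)*(v - 2)*(v + 2)*(v - 4)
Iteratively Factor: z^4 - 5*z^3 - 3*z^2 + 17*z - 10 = (z + 2)*(z^3 - 7*z^2 + 11*z - 5) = (z - 1)*(z + 2)*(z^2 - 6*z + 5) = (z - 1)^2*(z + 2)*(z - 5)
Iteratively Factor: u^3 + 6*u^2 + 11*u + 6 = (u + 3)*(u^2 + 3*u + 2) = (u + 1)*(u + 3)*(u + 2)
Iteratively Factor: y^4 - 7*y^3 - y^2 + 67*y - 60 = (y - 1)*(y^3 - 6*y^2 - 7*y + 60) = (y - 4)*(y - 1)*(y^2 - 2*y - 15) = (y - 4)*(y - 1)*(y + 3)*(y - 5)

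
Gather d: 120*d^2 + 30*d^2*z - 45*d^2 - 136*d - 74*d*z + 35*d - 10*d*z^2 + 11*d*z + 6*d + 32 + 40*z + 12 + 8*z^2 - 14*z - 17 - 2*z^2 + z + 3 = d^2*(30*z + 75) + d*(-10*z^2 - 63*z - 95) + 6*z^2 + 27*z + 30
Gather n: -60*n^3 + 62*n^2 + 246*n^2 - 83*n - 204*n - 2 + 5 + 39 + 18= -60*n^3 + 308*n^2 - 287*n + 60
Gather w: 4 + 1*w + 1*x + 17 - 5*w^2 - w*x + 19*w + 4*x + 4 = -5*w^2 + w*(20 - x) + 5*x + 25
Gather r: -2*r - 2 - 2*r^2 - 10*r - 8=-2*r^2 - 12*r - 10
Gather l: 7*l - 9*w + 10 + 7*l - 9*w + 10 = 14*l - 18*w + 20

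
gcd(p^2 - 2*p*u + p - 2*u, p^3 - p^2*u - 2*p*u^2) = p - 2*u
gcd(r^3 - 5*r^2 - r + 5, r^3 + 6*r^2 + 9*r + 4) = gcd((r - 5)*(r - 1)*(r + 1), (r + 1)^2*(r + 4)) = r + 1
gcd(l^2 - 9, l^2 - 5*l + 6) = l - 3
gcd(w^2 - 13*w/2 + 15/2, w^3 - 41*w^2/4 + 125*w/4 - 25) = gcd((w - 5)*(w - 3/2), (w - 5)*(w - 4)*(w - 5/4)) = w - 5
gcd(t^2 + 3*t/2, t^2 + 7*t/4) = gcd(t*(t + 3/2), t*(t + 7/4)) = t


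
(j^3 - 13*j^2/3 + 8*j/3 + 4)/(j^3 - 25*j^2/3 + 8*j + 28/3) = (j - 3)/(j - 7)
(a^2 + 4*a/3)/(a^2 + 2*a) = (a + 4/3)/(a + 2)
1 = 1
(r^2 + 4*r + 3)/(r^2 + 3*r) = (r + 1)/r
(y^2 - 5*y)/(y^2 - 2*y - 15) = y/(y + 3)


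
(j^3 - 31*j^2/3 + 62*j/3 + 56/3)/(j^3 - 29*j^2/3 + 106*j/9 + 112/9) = 3*(j^2 - 11*j + 28)/(3*j^2 - 31*j + 56)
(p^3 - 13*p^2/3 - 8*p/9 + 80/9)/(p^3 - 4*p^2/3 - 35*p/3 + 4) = (9*p^2 - 3*p - 20)/(3*(3*p^2 + 8*p - 3))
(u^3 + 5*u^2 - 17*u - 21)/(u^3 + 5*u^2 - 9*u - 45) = (u^2 + 8*u + 7)/(u^2 + 8*u + 15)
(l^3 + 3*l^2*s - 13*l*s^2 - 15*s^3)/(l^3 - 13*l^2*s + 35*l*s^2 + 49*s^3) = (l^2 + 2*l*s - 15*s^2)/(l^2 - 14*l*s + 49*s^2)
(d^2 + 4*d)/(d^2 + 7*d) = (d + 4)/(d + 7)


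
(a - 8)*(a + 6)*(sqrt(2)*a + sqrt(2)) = sqrt(2)*a^3 - sqrt(2)*a^2 - 50*sqrt(2)*a - 48*sqrt(2)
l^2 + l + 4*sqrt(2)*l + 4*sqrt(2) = (l + 1)*(l + 4*sqrt(2))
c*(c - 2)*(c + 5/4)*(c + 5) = c^4 + 17*c^3/4 - 25*c^2/4 - 25*c/2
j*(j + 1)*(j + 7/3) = j^3 + 10*j^2/3 + 7*j/3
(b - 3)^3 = b^3 - 9*b^2 + 27*b - 27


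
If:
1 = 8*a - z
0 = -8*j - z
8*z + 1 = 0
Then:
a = 7/64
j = 1/64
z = -1/8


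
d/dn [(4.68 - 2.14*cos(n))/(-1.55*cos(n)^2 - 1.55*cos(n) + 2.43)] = (3.317*cos(n)^2 - 14.508*cos(n) - 2.0538)*sin(n)/(2.4025*cos(n)^4 + 4.805*cos(n)^3 - 5.1305*cos(n)^2 - 7.533*cos(n) + 5.9049)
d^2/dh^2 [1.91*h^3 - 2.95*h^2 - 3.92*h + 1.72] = 11.46*h - 5.9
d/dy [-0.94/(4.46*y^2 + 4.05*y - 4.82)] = (8.3848*y + 3.807)/(4.46*y^2 + 4.05*y - 4.82)^2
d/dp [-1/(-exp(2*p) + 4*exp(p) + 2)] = 2*(2 - exp(p))*exp(p)/(-exp(2*p) + 4*exp(p) + 2)^2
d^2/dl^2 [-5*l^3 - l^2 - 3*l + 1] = -30*l - 2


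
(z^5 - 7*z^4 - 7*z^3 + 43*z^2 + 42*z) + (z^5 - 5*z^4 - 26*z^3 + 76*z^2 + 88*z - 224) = 2*z^5 - 12*z^4 - 33*z^3 + 119*z^2 + 130*z - 224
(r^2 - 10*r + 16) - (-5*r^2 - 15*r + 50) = 6*r^2 + 5*r - 34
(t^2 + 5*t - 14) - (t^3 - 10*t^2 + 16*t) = -t^3 + 11*t^2 - 11*t - 14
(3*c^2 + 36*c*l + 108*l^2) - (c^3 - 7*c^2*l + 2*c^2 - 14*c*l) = -c^3 + 7*c^2*l + c^2 + 50*c*l + 108*l^2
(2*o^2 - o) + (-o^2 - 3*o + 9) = o^2 - 4*o + 9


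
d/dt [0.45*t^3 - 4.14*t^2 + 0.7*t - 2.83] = 1.35*t^2 - 8.28*t + 0.7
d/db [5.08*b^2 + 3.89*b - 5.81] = 10.16*b + 3.89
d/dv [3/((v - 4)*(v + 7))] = 3*(-2*v - 3)/(v^4 + 6*v^3 - 47*v^2 - 168*v + 784)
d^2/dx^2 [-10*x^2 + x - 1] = -20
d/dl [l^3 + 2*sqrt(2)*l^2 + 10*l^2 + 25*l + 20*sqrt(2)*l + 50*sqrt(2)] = 3*l^2 + 4*sqrt(2)*l + 20*l + 25 + 20*sqrt(2)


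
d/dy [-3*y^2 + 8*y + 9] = 8 - 6*y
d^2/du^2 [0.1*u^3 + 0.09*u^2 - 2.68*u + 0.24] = 0.6*u + 0.18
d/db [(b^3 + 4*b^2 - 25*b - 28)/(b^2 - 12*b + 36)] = (b^3 - 18*b^2 - 23*b + 206)/(b^3 - 18*b^2 + 108*b - 216)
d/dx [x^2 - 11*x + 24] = 2*x - 11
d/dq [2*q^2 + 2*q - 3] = 4*q + 2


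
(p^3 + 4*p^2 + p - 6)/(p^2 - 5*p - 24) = (p^2 + p - 2)/(p - 8)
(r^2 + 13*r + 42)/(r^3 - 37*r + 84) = (r + 6)/(r^2 - 7*r + 12)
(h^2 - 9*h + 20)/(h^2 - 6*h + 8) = (h - 5)/(h - 2)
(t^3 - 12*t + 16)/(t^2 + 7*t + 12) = (t^2 - 4*t + 4)/(t + 3)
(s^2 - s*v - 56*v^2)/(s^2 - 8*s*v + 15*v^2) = (s^2 - s*v - 56*v^2)/(s^2 - 8*s*v + 15*v^2)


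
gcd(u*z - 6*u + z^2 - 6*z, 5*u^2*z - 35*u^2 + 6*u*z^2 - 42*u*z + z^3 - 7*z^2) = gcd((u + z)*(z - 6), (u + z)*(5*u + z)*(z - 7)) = u + z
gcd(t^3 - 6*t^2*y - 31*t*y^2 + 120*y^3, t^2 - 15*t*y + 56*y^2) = -t + 8*y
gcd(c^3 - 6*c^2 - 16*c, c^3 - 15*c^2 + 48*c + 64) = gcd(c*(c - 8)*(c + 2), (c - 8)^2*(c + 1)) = c - 8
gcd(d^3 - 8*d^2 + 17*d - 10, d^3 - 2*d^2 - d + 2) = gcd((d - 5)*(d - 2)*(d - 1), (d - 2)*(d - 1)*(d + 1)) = d^2 - 3*d + 2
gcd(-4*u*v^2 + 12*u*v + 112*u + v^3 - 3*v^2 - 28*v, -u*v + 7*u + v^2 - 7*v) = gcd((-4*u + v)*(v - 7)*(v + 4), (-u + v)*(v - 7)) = v - 7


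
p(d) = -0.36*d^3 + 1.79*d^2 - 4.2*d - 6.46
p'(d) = -1.08*d^2 + 3.58*d - 4.2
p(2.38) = -11.17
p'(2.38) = -1.80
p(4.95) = -27.05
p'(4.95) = -12.94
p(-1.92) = 10.75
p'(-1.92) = -15.05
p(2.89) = -12.34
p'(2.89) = -2.87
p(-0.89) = -1.05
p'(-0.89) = -8.24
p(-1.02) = 0.07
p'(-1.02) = -8.98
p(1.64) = -10.12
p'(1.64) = -1.23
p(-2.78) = 26.78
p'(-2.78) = -22.50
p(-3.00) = 31.97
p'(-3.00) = -24.66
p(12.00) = -421.18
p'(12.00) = -116.76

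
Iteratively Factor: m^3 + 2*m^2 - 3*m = (m)*(m^2 + 2*m - 3) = m*(m - 1)*(m + 3)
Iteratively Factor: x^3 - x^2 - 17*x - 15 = (x + 3)*(x^2 - 4*x - 5) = (x - 5)*(x + 3)*(x + 1)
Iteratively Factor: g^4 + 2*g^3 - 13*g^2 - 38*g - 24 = (g + 3)*(g^3 - g^2 - 10*g - 8) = (g - 4)*(g + 3)*(g^2 + 3*g + 2) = (g - 4)*(g + 1)*(g + 3)*(g + 2)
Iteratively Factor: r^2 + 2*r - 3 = (r + 3)*(r - 1)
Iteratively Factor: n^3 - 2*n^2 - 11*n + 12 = (n - 4)*(n^2 + 2*n - 3) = (n - 4)*(n - 1)*(n + 3)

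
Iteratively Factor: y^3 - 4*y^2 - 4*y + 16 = (y - 2)*(y^2 - 2*y - 8) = (y - 4)*(y - 2)*(y + 2)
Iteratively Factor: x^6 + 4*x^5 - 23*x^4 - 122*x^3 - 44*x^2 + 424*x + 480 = (x + 2)*(x^5 + 2*x^4 - 27*x^3 - 68*x^2 + 92*x + 240) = (x + 2)*(x + 3)*(x^4 - x^3 - 24*x^2 + 4*x + 80) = (x - 5)*(x + 2)*(x + 3)*(x^3 + 4*x^2 - 4*x - 16) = (x - 5)*(x + 2)*(x + 3)*(x + 4)*(x^2 - 4) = (x - 5)*(x - 2)*(x + 2)*(x + 3)*(x + 4)*(x + 2)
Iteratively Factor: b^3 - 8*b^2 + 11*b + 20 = (b - 5)*(b^2 - 3*b - 4) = (b - 5)*(b + 1)*(b - 4)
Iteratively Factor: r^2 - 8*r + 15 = (r - 3)*(r - 5)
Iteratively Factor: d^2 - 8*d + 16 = (d - 4)*(d - 4)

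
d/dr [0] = 0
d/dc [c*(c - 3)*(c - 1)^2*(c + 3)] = 5*c^4 - 8*c^3 - 24*c^2 + 36*c - 9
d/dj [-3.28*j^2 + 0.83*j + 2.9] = 0.83 - 6.56*j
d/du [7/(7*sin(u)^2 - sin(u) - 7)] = 7*(1 - 14*sin(u))*cos(u)/(sin(u) + 7*cos(u)^2)^2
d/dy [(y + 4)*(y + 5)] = 2*y + 9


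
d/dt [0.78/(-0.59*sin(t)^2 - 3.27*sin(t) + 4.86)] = (0.9204*sin(t) + 2.5506)*cos(t)/(0.59*sin(t)^2 + 3.27*sin(t) - 4.86)^2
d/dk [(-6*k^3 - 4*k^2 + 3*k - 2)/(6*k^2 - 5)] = (-36*k^4 + 72*k^2 + 64*k - 15)/(36*k^4 - 60*k^2 + 25)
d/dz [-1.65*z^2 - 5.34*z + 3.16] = -3.3*z - 5.34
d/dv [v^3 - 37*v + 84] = 3*v^2 - 37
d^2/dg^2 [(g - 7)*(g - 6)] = 2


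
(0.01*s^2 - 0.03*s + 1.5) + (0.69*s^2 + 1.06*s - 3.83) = 0.7*s^2 + 1.03*s - 2.33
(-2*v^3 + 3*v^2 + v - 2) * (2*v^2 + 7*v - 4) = -4*v^5 - 8*v^4 + 31*v^3 - 9*v^2 - 18*v + 8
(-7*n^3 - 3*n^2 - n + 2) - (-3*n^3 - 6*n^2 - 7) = -4*n^3 + 3*n^2 - n + 9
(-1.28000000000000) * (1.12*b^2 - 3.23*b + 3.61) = -1.4336*b^2 + 4.1344*b - 4.6208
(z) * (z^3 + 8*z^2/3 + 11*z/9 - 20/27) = z^4 + 8*z^3/3 + 11*z^2/9 - 20*z/27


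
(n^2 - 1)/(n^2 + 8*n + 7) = (n - 1)/(n + 7)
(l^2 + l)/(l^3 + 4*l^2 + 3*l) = 1/(l + 3)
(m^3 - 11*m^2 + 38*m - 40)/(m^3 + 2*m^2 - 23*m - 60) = (m^2 - 6*m + 8)/(m^2 + 7*m + 12)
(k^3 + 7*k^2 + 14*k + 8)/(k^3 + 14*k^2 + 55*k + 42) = (k^2 + 6*k + 8)/(k^2 + 13*k + 42)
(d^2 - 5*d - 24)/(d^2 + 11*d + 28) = (d^2 - 5*d - 24)/(d^2 + 11*d + 28)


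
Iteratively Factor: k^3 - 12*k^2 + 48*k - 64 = (k - 4)*(k^2 - 8*k + 16) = (k - 4)^2*(k - 4)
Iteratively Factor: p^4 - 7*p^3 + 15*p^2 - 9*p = (p)*(p^3 - 7*p^2 + 15*p - 9) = p*(p - 3)*(p^2 - 4*p + 3) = p*(p - 3)*(p - 1)*(p - 3)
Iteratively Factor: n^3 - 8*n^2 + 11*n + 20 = (n + 1)*(n^2 - 9*n + 20) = (n - 4)*(n + 1)*(n - 5)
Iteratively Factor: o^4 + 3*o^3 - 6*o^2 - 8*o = (o)*(o^3 + 3*o^2 - 6*o - 8) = o*(o - 2)*(o^2 + 5*o + 4) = o*(o - 2)*(o + 1)*(o + 4)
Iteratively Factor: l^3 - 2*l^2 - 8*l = (l - 4)*(l^2 + 2*l) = l*(l - 4)*(l + 2)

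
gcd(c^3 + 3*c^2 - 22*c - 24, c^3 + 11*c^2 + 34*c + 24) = c^2 + 7*c + 6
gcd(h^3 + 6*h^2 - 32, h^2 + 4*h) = h + 4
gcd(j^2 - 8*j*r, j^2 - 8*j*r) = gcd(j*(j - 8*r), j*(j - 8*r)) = -j^2 + 8*j*r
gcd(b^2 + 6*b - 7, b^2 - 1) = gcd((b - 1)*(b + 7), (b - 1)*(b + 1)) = b - 1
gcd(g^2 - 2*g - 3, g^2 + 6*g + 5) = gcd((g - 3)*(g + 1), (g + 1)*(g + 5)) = g + 1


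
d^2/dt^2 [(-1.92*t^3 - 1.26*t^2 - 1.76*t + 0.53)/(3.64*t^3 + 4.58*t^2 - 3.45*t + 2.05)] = (-5.6843418860808e-14*t^7 + 30.6284159999996*t^6 - 284.583936*t^5 - 14.7944159999998*t^4 + 105.490008*t^3 + 336.823992*t^2 - 23.2413*t - 32.82119)/(48.228544*t^9 + 182.049504*t^8 + 91.928928*t^7 - 167.536888*t^6 + 117.92532*t^5 + 138.08181*t^4 - 189.524625*t^3 + 130.942725*t^2 - 43.495875*t + 8.615125)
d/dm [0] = 0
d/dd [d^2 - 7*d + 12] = 2*d - 7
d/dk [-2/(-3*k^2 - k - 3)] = 2*(-6*k - 1)/(3*k^2 + k + 3)^2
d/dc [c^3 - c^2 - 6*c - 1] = 3*c^2 - 2*c - 6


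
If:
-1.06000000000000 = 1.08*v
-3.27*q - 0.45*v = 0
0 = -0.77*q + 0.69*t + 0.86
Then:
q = 0.14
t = -1.10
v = -0.98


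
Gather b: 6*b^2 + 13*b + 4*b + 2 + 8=6*b^2 + 17*b + 10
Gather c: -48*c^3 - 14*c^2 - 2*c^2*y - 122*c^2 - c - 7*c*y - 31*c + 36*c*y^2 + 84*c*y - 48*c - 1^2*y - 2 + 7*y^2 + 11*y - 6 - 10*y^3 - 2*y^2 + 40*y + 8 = -48*c^3 + c^2*(-2*y - 136) + c*(36*y^2 + 77*y - 80) - 10*y^3 + 5*y^2 + 50*y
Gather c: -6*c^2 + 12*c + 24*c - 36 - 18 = -6*c^2 + 36*c - 54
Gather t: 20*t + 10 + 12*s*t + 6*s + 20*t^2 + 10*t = 6*s + 20*t^2 + t*(12*s + 30) + 10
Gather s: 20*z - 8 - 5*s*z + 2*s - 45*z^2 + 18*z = s*(2 - 5*z) - 45*z^2 + 38*z - 8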